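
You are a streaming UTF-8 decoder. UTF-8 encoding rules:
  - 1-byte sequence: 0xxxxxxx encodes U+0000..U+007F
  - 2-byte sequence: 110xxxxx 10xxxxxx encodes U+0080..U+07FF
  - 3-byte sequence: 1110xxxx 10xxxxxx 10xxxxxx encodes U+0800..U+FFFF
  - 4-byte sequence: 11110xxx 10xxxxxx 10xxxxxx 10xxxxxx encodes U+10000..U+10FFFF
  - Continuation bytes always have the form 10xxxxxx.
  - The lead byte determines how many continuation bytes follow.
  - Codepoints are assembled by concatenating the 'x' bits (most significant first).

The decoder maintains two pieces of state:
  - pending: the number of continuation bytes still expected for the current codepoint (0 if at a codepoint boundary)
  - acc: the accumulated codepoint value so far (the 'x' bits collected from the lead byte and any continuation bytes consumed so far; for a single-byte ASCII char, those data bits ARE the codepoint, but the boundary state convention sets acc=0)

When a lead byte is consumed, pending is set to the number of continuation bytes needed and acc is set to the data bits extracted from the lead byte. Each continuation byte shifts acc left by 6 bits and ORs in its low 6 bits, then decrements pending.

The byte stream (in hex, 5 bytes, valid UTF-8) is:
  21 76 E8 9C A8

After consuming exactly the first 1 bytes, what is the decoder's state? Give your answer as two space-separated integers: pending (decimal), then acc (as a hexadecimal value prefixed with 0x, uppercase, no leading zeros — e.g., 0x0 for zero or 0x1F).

Byte[0]=21: 1-byte. pending=0, acc=0x0

Answer: 0 0x0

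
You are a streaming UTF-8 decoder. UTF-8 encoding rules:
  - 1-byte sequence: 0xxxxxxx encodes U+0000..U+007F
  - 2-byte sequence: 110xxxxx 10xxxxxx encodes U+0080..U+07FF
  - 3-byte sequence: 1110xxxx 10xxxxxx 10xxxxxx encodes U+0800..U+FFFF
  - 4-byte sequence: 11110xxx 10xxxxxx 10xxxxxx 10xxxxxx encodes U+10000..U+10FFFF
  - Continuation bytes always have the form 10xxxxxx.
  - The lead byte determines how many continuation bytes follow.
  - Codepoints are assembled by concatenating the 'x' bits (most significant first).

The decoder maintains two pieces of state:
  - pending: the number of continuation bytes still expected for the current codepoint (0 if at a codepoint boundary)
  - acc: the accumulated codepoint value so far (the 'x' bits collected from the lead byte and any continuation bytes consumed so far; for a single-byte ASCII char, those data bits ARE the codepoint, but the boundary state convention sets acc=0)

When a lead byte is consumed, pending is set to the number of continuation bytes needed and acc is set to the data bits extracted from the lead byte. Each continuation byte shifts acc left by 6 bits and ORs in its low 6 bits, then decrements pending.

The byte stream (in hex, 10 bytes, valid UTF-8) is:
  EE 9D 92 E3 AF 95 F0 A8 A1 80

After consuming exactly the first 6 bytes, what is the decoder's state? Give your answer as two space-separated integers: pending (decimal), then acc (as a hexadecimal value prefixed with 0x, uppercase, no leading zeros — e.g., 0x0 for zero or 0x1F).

Answer: 0 0x3BD5

Derivation:
Byte[0]=EE: 3-byte lead. pending=2, acc=0xE
Byte[1]=9D: continuation. acc=(acc<<6)|0x1D=0x39D, pending=1
Byte[2]=92: continuation. acc=(acc<<6)|0x12=0xE752, pending=0
Byte[3]=E3: 3-byte lead. pending=2, acc=0x3
Byte[4]=AF: continuation. acc=(acc<<6)|0x2F=0xEF, pending=1
Byte[5]=95: continuation. acc=(acc<<6)|0x15=0x3BD5, pending=0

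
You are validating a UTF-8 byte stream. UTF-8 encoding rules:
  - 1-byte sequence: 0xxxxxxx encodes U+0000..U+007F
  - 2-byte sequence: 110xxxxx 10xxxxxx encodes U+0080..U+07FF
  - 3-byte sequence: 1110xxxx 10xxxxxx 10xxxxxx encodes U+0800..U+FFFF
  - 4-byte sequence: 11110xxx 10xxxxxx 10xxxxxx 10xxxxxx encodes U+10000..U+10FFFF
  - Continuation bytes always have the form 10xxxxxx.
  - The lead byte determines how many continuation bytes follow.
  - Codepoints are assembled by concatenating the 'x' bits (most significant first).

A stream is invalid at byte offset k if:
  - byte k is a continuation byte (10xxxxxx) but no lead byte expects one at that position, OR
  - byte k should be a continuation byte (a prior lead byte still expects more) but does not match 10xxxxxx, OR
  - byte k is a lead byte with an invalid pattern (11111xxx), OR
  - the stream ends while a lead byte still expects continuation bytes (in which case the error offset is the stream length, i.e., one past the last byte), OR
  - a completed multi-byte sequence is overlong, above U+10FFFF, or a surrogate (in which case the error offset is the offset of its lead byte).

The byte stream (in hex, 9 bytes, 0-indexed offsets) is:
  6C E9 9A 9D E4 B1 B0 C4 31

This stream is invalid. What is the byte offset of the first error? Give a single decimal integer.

Answer: 8

Derivation:
Byte[0]=6C: 1-byte ASCII. cp=U+006C
Byte[1]=E9: 3-byte lead, need 2 cont bytes. acc=0x9
Byte[2]=9A: continuation. acc=(acc<<6)|0x1A=0x25A
Byte[3]=9D: continuation. acc=(acc<<6)|0x1D=0x969D
Completed: cp=U+969D (starts at byte 1)
Byte[4]=E4: 3-byte lead, need 2 cont bytes. acc=0x4
Byte[5]=B1: continuation. acc=(acc<<6)|0x31=0x131
Byte[6]=B0: continuation. acc=(acc<<6)|0x30=0x4C70
Completed: cp=U+4C70 (starts at byte 4)
Byte[7]=C4: 2-byte lead, need 1 cont bytes. acc=0x4
Byte[8]=31: expected 10xxxxxx continuation. INVALID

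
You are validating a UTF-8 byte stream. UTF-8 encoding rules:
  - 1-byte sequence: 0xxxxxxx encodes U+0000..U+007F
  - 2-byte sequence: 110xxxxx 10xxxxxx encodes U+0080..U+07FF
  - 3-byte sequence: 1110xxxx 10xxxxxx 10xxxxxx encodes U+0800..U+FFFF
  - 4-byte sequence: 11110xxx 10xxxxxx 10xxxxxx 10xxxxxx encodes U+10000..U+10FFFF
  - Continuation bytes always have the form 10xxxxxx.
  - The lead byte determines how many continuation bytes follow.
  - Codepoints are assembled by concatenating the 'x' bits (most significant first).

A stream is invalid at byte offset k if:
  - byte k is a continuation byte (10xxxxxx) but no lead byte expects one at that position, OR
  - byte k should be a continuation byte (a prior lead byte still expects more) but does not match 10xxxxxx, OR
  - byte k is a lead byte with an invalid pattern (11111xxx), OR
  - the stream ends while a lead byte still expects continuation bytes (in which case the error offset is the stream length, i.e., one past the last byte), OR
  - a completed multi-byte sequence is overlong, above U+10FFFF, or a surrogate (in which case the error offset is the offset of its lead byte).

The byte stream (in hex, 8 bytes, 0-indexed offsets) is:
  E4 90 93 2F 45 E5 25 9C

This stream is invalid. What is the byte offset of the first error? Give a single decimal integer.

Answer: 6

Derivation:
Byte[0]=E4: 3-byte lead, need 2 cont bytes. acc=0x4
Byte[1]=90: continuation. acc=(acc<<6)|0x10=0x110
Byte[2]=93: continuation. acc=(acc<<6)|0x13=0x4413
Completed: cp=U+4413 (starts at byte 0)
Byte[3]=2F: 1-byte ASCII. cp=U+002F
Byte[4]=45: 1-byte ASCII. cp=U+0045
Byte[5]=E5: 3-byte lead, need 2 cont bytes. acc=0x5
Byte[6]=25: expected 10xxxxxx continuation. INVALID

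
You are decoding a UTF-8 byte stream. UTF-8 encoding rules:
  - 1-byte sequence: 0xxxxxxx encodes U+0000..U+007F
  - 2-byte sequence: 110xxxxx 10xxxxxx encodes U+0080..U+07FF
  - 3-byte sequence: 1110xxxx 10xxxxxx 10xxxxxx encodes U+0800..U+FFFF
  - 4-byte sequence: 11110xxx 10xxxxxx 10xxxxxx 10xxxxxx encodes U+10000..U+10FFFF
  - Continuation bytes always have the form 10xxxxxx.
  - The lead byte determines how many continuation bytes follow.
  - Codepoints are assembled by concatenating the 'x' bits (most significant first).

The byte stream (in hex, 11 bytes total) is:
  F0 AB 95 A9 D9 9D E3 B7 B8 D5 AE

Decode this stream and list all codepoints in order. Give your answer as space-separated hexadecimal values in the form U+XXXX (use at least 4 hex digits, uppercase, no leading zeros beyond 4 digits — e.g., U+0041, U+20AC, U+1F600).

Byte[0]=F0: 4-byte lead, need 3 cont bytes. acc=0x0
Byte[1]=AB: continuation. acc=(acc<<6)|0x2B=0x2B
Byte[2]=95: continuation. acc=(acc<<6)|0x15=0xAD5
Byte[3]=A9: continuation. acc=(acc<<6)|0x29=0x2B569
Completed: cp=U+2B569 (starts at byte 0)
Byte[4]=D9: 2-byte lead, need 1 cont bytes. acc=0x19
Byte[5]=9D: continuation. acc=(acc<<6)|0x1D=0x65D
Completed: cp=U+065D (starts at byte 4)
Byte[6]=E3: 3-byte lead, need 2 cont bytes. acc=0x3
Byte[7]=B7: continuation. acc=(acc<<6)|0x37=0xF7
Byte[8]=B8: continuation. acc=(acc<<6)|0x38=0x3DF8
Completed: cp=U+3DF8 (starts at byte 6)
Byte[9]=D5: 2-byte lead, need 1 cont bytes. acc=0x15
Byte[10]=AE: continuation. acc=(acc<<6)|0x2E=0x56E
Completed: cp=U+056E (starts at byte 9)

Answer: U+2B569 U+065D U+3DF8 U+056E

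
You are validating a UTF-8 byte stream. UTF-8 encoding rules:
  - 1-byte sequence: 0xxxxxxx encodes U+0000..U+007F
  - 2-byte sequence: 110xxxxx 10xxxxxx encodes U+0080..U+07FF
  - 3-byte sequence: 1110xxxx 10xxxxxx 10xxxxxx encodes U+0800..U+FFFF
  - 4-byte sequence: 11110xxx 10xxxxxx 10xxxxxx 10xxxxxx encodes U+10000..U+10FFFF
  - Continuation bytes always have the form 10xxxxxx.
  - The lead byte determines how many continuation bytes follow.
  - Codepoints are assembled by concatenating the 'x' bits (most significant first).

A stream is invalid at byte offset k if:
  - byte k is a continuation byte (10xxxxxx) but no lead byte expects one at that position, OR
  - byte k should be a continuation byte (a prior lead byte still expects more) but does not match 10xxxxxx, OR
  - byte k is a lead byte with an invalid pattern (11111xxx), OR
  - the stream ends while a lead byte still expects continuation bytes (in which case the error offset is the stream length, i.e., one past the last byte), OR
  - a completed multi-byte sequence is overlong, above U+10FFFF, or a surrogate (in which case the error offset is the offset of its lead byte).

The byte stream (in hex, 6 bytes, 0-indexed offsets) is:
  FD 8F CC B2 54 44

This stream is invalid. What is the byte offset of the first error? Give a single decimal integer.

Byte[0]=FD: INVALID lead byte (not 0xxx/110x/1110/11110)

Answer: 0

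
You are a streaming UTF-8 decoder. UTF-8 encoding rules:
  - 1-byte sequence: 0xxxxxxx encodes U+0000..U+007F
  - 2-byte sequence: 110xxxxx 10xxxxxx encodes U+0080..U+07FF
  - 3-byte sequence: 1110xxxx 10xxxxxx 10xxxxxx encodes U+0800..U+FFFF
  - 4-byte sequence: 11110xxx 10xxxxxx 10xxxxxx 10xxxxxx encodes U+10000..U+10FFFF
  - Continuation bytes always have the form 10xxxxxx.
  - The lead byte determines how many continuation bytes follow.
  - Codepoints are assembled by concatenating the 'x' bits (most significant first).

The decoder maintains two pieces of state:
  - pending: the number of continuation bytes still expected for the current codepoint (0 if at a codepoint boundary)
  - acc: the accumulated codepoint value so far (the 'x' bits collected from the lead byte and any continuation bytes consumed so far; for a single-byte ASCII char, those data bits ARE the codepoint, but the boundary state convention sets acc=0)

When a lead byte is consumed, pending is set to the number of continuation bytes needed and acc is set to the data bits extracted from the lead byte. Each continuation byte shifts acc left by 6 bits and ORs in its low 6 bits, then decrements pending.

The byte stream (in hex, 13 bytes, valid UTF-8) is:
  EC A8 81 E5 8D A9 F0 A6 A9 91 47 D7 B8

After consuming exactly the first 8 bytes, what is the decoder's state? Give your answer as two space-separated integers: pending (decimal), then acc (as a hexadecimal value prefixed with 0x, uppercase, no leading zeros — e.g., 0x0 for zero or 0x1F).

Answer: 2 0x26

Derivation:
Byte[0]=EC: 3-byte lead. pending=2, acc=0xC
Byte[1]=A8: continuation. acc=(acc<<6)|0x28=0x328, pending=1
Byte[2]=81: continuation. acc=(acc<<6)|0x01=0xCA01, pending=0
Byte[3]=E5: 3-byte lead. pending=2, acc=0x5
Byte[4]=8D: continuation. acc=(acc<<6)|0x0D=0x14D, pending=1
Byte[5]=A9: continuation. acc=(acc<<6)|0x29=0x5369, pending=0
Byte[6]=F0: 4-byte lead. pending=3, acc=0x0
Byte[7]=A6: continuation. acc=(acc<<6)|0x26=0x26, pending=2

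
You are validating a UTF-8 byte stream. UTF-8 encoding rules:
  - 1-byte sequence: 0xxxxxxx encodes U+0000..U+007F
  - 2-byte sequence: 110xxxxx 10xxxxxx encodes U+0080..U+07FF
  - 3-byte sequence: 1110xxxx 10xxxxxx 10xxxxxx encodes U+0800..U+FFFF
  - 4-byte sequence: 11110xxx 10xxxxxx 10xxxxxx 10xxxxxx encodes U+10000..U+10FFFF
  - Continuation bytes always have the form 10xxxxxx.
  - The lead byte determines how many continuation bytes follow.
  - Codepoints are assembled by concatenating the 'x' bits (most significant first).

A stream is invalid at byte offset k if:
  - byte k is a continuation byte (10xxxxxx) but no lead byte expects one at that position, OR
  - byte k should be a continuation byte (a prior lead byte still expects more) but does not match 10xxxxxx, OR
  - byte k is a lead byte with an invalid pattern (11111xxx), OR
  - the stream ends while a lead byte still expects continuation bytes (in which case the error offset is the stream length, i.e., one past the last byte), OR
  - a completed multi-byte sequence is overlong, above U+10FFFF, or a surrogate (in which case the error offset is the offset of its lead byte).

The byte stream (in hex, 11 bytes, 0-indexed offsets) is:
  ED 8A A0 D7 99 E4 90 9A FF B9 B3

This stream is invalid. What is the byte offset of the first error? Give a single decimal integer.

Byte[0]=ED: 3-byte lead, need 2 cont bytes. acc=0xD
Byte[1]=8A: continuation. acc=(acc<<6)|0x0A=0x34A
Byte[2]=A0: continuation. acc=(acc<<6)|0x20=0xD2A0
Completed: cp=U+D2A0 (starts at byte 0)
Byte[3]=D7: 2-byte lead, need 1 cont bytes. acc=0x17
Byte[4]=99: continuation. acc=(acc<<6)|0x19=0x5D9
Completed: cp=U+05D9 (starts at byte 3)
Byte[5]=E4: 3-byte lead, need 2 cont bytes. acc=0x4
Byte[6]=90: continuation. acc=(acc<<6)|0x10=0x110
Byte[7]=9A: continuation. acc=(acc<<6)|0x1A=0x441A
Completed: cp=U+441A (starts at byte 5)
Byte[8]=FF: INVALID lead byte (not 0xxx/110x/1110/11110)

Answer: 8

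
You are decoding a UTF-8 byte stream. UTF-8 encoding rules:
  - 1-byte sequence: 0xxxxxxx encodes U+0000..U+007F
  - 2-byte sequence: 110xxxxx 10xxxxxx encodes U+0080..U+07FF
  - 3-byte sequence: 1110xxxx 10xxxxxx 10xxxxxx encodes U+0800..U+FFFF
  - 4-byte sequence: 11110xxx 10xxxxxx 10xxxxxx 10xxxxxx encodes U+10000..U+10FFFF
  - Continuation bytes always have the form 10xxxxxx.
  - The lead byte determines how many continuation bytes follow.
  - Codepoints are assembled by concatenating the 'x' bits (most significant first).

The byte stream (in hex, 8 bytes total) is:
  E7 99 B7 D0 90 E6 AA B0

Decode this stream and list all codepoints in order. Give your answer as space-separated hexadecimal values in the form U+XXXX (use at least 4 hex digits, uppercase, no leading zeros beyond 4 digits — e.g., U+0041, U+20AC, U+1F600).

Byte[0]=E7: 3-byte lead, need 2 cont bytes. acc=0x7
Byte[1]=99: continuation. acc=(acc<<6)|0x19=0x1D9
Byte[2]=B7: continuation. acc=(acc<<6)|0x37=0x7677
Completed: cp=U+7677 (starts at byte 0)
Byte[3]=D0: 2-byte lead, need 1 cont bytes. acc=0x10
Byte[4]=90: continuation. acc=(acc<<6)|0x10=0x410
Completed: cp=U+0410 (starts at byte 3)
Byte[5]=E6: 3-byte lead, need 2 cont bytes. acc=0x6
Byte[6]=AA: continuation. acc=(acc<<6)|0x2A=0x1AA
Byte[7]=B0: continuation. acc=(acc<<6)|0x30=0x6AB0
Completed: cp=U+6AB0 (starts at byte 5)

Answer: U+7677 U+0410 U+6AB0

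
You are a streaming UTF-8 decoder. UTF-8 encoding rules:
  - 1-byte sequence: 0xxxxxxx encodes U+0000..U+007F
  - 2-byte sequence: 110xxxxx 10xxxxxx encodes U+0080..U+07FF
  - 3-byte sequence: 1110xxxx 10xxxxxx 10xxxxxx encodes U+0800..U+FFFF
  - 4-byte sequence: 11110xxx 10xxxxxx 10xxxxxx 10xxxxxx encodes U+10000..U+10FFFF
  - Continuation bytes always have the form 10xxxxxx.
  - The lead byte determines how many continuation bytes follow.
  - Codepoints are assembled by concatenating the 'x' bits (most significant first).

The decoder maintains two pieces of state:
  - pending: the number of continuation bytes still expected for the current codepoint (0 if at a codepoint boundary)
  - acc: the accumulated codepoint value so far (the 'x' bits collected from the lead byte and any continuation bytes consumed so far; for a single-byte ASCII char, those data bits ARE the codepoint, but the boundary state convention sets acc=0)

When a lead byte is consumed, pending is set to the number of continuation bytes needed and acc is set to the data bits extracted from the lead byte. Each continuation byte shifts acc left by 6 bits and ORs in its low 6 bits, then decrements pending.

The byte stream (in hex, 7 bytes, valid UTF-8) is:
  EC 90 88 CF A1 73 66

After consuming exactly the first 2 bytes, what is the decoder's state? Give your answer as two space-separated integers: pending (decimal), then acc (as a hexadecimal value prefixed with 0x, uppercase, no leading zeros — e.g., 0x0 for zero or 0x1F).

Byte[0]=EC: 3-byte lead. pending=2, acc=0xC
Byte[1]=90: continuation. acc=(acc<<6)|0x10=0x310, pending=1

Answer: 1 0x310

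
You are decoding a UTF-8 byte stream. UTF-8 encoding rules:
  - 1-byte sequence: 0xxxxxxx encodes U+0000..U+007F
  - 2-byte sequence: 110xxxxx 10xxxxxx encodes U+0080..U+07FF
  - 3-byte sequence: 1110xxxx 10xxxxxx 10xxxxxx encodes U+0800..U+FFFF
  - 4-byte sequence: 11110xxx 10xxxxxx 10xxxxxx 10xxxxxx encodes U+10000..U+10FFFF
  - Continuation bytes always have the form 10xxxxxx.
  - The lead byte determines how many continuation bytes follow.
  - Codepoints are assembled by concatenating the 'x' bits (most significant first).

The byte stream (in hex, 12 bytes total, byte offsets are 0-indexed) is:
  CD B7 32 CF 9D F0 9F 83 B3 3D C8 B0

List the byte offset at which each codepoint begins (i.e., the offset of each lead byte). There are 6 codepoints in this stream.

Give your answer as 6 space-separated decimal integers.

Byte[0]=CD: 2-byte lead, need 1 cont bytes. acc=0xD
Byte[1]=B7: continuation. acc=(acc<<6)|0x37=0x377
Completed: cp=U+0377 (starts at byte 0)
Byte[2]=32: 1-byte ASCII. cp=U+0032
Byte[3]=CF: 2-byte lead, need 1 cont bytes. acc=0xF
Byte[4]=9D: continuation. acc=(acc<<6)|0x1D=0x3DD
Completed: cp=U+03DD (starts at byte 3)
Byte[5]=F0: 4-byte lead, need 3 cont bytes. acc=0x0
Byte[6]=9F: continuation. acc=(acc<<6)|0x1F=0x1F
Byte[7]=83: continuation. acc=(acc<<6)|0x03=0x7C3
Byte[8]=B3: continuation. acc=(acc<<6)|0x33=0x1F0F3
Completed: cp=U+1F0F3 (starts at byte 5)
Byte[9]=3D: 1-byte ASCII. cp=U+003D
Byte[10]=C8: 2-byte lead, need 1 cont bytes. acc=0x8
Byte[11]=B0: continuation. acc=(acc<<6)|0x30=0x230
Completed: cp=U+0230 (starts at byte 10)

Answer: 0 2 3 5 9 10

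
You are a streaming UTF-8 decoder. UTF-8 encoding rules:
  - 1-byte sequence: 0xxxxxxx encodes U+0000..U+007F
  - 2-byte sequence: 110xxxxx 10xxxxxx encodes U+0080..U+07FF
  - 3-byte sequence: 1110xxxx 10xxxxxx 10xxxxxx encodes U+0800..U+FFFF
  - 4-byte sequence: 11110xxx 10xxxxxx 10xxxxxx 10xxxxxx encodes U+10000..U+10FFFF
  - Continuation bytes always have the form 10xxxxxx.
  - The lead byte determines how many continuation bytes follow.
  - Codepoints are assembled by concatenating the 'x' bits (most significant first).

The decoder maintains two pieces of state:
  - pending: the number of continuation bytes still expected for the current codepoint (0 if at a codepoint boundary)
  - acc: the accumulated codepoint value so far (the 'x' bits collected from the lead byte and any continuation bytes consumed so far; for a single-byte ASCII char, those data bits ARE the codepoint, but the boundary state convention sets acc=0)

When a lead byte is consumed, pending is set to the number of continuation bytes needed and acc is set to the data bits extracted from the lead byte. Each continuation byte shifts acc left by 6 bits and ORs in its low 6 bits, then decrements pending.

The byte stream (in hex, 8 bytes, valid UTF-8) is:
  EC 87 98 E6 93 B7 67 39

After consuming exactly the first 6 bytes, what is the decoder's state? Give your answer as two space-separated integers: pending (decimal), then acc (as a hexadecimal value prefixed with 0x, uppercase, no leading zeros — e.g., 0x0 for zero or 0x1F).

Answer: 0 0x64F7

Derivation:
Byte[0]=EC: 3-byte lead. pending=2, acc=0xC
Byte[1]=87: continuation. acc=(acc<<6)|0x07=0x307, pending=1
Byte[2]=98: continuation. acc=(acc<<6)|0x18=0xC1D8, pending=0
Byte[3]=E6: 3-byte lead. pending=2, acc=0x6
Byte[4]=93: continuation. acc=(acc<<6)|0x13=0x193, pending=1
Byte[5]=B7: continuation. acc=(acc<<6)|0x37=0x64F7, pending=0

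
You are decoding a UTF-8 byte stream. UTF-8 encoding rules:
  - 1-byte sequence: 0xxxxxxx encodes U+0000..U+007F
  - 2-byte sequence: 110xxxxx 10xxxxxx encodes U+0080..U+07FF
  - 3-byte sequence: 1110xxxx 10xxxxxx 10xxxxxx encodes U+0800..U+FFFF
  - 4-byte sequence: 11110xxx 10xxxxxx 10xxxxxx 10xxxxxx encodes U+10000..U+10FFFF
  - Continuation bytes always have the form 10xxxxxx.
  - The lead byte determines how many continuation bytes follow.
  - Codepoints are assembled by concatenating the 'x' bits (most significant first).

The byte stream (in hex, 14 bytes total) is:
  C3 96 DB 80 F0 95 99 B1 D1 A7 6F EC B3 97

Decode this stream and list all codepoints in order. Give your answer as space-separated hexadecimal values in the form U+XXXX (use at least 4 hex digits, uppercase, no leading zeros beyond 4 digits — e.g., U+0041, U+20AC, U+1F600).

Byte[0]=C3: 2-byte lead, need 1 cont bytes. acc=0x3
Byte[1]=96: continuation. acc=(acc<<6)|0x16=0xD6
Completed: cp=U+00D6 (starts at byte 0)
Byte[2]=DB: 2-byte lead, need 1 cont bytes. acc=0x1B
Byte[3]=80: continuation. acc=(acc<<6)|0x00=0x6C0
Completed: cp=U+06C0 (starts at byte 2)
Byte[4]=F0: 4-byte lead, need 3 cont bytes. acc=0x0
Byte[5]=95: continuation. acc=(acc<<6)|0x15=0x15
Byte[6]=99: continuation. acc=(acc<<6)|0x19=0x559
Byte[7]=B1: continuation. acc=(acc<<6)|0x31=0x15671
Completed: cp=U+15671 (starts at byte 4)
Byte[8]=D1: 2-byte lead, need 1 cont bytes. acc=0x11
Byte[9]=A7: continuation. acc=(acc<<6)|0x27=0x467
Completed: cp=U+0467 (starts at byte 8)
Byte[10]=6F: 1-byte ASCII. cp=U+006F
Byte[11]=EC: 3-byte lead, need 2 cont bytes. acc=0xC
Byte[12]=B3: continuation. acc=(acc<<6)|0x33=0x333
Byte[13]=97: continuation. acc=(acc<<6)|0x17=0xCCD7
Completed: cp=U+CCD7 (starts at byte 11)

Answer: U+00D6 U+06C0 U+15671 U+0467 U+006F U+CCD7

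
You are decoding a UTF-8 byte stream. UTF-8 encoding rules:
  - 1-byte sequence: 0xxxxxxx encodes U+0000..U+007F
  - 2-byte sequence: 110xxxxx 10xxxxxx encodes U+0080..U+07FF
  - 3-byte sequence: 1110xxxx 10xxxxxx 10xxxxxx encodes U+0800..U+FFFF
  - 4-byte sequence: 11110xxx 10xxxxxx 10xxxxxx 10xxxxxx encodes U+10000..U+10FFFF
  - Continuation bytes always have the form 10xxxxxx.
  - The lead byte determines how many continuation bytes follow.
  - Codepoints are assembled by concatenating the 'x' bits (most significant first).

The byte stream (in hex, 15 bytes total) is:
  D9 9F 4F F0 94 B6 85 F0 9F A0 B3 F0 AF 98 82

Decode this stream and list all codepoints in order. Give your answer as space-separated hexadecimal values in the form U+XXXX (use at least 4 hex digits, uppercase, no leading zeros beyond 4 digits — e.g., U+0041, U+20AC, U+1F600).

Byte[0]=D9: 2-byte lead, need 1 cont bytes. acc=0x19
Byte[1]=9F: continuation. acc=(acc<<6)|0x1F=0x65F
Completed: cp=U+065F (starts at byte 0)
Byte[2]=4F: 1-byte ASCII. cp=U+004F
Byte[3]=F0: 4-byte lead, need 3 cont bytes. acc=0x0
Byte[4]=94: continuation. acc=(acc<<6)|0x14=0x14
Byte[5]=B6: continuation. acc=(acc<<6)|0x36=0x536
Byte[6]=85: continuation. acc=(acc<<6)|0x05=0x14D85
Completed: cp=U+14D85 (starts at byte 3)
Byte[7]=F0: 4-byte lead, need 3 cont bytes. acc=0x0
Byte[8]=9F: continuation. acc=(acc<<6)|0x1F=0x1F
Byte[9]=A0: continuation. acc=(acc<<6)|0x20=0x7E0
Byte[10]=B3: continuation. acc=(acc<<6)|0x33=0x1F833
Completed: cp=U+1F833 (starts at byte 7)
Byte[11]=F0: 4-byte lead, need 3 cont bytes. acc=0x0
Byte[12]=AF: continuation. acc=(acc<<6)|0x2F=0x2F
Byte[13]=98: continuation. acc=(acc<<6)|0x18=0xBD8
Byte[14]=82: continuation. acc=(acc<<6)|0x02=0x2F602
Completed: cp=U+2F602 (starts at byte 11)

Answer: U+065F U+004F U+14D85 U+1F833 U+2F602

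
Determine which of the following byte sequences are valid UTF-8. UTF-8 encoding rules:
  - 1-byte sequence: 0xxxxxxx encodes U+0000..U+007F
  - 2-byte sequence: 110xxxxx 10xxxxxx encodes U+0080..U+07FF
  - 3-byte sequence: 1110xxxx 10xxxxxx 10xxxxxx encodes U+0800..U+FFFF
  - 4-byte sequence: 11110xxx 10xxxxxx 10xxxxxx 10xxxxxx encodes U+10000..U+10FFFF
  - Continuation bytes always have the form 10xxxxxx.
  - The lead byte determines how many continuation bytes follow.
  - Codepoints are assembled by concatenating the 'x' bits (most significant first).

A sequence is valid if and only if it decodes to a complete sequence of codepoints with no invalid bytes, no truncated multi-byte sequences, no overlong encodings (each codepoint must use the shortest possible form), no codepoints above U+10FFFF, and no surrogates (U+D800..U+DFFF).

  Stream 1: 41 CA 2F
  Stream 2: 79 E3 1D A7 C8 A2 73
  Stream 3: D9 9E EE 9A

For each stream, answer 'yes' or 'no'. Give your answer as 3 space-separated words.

Answer: no no no

Derivation:
Stream 1: error at byte offset 2. INVALID
Stream 2: error at byte offset 2. INVALID
Stream 3: error at byte offset 4. INVALID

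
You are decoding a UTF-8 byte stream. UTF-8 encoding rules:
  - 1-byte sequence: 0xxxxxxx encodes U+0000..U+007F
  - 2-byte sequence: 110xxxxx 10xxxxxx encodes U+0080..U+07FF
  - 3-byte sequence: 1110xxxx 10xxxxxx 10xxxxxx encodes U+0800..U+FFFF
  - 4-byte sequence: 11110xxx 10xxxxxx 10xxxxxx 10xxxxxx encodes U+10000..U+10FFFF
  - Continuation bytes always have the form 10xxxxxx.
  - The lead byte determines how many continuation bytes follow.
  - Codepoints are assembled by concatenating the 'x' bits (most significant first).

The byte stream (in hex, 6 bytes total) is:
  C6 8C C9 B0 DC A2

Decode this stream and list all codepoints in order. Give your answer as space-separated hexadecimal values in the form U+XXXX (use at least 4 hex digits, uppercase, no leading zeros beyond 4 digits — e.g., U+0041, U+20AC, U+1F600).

Answer: U+018C U+0270 U+0722

Derivation:
Byte[0]=C6: 2-byte lead, need 1 cont bytes. acc=0x6
Byte[1]=8C: continuation. acc=(acc<<6)|0x0C=0x18C
Completed: cp=U+018C (starts at byte 0)
Byte[2]=C9: 2-byte lead, need 1 cont bytes. acc=0x9
Byte[3]=B0: continuation. acc=(acc<<6)|0x30=0x270
Completed: cp=U+0270 (starts at byte 2)
Byte[4]=DC: 2-byte lead, need 1 cont bytes. acc=0x1C
Byte[5]=A2: continuation. acc=(acc<<6)|0x22=0x722
Completed: cp=U+0722 (starts at byte 4)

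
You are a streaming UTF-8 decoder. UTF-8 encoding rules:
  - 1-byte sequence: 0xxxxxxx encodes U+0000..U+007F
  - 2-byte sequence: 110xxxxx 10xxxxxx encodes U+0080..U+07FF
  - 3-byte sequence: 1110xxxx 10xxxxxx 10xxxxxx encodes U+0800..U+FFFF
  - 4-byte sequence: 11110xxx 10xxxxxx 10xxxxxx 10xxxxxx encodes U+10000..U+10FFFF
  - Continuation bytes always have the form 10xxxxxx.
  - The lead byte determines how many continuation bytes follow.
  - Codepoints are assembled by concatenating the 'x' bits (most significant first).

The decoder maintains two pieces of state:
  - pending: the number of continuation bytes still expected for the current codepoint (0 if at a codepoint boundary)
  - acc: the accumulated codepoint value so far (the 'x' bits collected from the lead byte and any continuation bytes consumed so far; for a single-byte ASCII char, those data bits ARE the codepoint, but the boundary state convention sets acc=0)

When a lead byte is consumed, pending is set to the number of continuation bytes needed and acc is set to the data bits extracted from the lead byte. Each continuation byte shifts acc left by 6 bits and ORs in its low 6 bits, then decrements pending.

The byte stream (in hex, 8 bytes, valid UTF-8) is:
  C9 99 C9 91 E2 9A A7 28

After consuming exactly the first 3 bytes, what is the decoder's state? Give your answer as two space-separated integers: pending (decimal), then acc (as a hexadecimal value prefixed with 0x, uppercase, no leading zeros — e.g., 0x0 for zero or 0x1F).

Byte[0]=C9: 2-byte lead. pending=1, acc=0x9
Byte[1]=99: continuation. acc=(acc<<6)|0x19=0x259, pending=0
Byte[2]=C9: 2-byte lead. pending=1, acc=0x9

Answer: 1 0x9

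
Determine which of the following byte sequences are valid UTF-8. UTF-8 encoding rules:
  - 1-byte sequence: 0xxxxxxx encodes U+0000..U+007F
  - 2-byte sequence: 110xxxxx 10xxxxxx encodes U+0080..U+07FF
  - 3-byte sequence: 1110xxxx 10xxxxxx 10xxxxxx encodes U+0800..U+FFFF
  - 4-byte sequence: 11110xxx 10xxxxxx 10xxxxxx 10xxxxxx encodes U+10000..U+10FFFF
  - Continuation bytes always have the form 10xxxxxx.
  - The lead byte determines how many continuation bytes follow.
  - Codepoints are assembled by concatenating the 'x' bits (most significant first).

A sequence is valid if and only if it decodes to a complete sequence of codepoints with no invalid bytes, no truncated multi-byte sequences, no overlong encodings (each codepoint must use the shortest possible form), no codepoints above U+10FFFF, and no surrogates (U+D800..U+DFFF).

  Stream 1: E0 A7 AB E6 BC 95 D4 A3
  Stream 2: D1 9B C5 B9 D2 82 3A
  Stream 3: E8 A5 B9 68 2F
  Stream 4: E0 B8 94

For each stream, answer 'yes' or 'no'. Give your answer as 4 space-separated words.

Answer: yes yes yes yes

Derivation:
Stream 1: decodes cleanly. VALID
Stream 2: decodes cleanly. VALID
Stream 3: decodes cleanly. VALID
Stream 4: decodes cleanly. VALID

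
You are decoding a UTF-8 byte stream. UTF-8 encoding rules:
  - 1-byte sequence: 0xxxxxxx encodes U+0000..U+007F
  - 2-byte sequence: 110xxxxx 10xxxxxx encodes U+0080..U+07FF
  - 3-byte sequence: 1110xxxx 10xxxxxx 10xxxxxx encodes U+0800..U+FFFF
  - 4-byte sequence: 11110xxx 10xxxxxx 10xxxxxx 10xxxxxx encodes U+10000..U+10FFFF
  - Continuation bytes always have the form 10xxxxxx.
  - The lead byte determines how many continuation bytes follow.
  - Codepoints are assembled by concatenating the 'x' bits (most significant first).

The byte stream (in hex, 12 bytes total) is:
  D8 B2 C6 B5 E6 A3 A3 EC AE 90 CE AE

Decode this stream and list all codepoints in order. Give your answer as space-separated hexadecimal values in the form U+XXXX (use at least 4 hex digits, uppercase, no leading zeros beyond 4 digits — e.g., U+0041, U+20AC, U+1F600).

Byte[0]=D8: 2-byte lead, need 1 cont bytes. acc=0x18
Byte[1]=B2: continuation. acc=(acc<<6)|0x32=0x632
Completed: cp=U+0632 (starts at byte 0)
Byte[2]=C6: 2-byte lead, need 1 cont bytes. acc=0x6
Byte[3]=B5: continuation. acc=(acc<<6)|0x35=0x1B5
Completed: cp=U+01B5 (starts at byte 2)
Byte[4]=E6: 3-byte lead, need 2 cont bytes. acc=0x6
Byte[5]=A3: continuation. acc=(acc<<6)|0x23=0x1A3
Byte[6]=A3: continuation. acc=(acc<<6)|0x23=0x68E3
Completed: cp=U+68E3 (starts at byte 4)
Byte[7]=EC: 3-byte lead, need 2 cont bytes. acc=0xC
Byte[8]=AE: continuation. acc=(acc<<6)|0x2E=0x32E
Byte[9]=90: continuation. acc=(acc<<6)|0x10=0xCB90
Completed: cp=U+CB90 (starts at byte 7)
Byte[10]=CE: 2-byte lead, need 1 cont bytes. acc=0xE
Byte[11]=AE: continuation. acc=(acc<<6)|0x2E=0x3AE
Completed: cp=U+03AE (starts at byte 10)

Answer: U+0632 U+01B5 U+68E3 U+CB90 U+03AE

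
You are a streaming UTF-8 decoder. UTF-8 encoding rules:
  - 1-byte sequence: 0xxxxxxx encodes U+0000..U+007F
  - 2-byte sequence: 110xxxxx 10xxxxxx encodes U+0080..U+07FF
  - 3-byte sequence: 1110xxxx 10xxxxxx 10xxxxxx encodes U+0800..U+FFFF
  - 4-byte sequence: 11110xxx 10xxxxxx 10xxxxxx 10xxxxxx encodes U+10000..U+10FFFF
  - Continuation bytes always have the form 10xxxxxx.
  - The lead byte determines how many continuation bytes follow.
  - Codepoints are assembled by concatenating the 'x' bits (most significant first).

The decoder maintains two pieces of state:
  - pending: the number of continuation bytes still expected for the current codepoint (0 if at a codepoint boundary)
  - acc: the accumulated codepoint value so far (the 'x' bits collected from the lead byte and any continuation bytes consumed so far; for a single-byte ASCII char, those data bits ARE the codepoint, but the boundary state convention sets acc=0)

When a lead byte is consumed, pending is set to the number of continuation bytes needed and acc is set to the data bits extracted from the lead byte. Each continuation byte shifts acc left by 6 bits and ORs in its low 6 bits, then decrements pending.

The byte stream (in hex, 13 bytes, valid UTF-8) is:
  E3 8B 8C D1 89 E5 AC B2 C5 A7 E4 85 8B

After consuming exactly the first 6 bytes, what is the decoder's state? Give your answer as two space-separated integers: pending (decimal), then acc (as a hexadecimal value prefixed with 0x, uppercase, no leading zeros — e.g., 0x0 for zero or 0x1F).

Byte[0]=E3: 3-byte lead. pending=2, acc=0x3
Byte[1]=8B: continuation. acc=(acc<<6)|0x0B=0xCB, pending=1
Byte[2]=8C: continuation. acc=(acc<<6)|0x0C=0x32CC, pending=0
Byte[3]=D1: 2-byte lead. pending=1, acc=0x11
Byte[4]=89: continuation. acc=(acc<<6)|0x09=0x449, pending=0
Byte[5]=E5: 3-byte lead. pending=2, acc=0x5

Answer: 2 0x5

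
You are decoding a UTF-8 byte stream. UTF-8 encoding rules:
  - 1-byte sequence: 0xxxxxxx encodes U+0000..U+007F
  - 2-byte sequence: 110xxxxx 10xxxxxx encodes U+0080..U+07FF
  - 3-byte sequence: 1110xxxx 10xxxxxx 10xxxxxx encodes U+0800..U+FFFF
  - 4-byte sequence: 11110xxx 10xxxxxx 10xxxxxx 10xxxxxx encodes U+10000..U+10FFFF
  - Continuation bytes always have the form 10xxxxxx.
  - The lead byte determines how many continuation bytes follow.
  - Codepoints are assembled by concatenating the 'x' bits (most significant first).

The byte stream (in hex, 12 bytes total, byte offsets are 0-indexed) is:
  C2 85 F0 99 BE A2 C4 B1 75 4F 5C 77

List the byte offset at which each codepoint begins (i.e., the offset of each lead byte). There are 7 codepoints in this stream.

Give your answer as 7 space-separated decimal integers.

Answer: 0 2 6 8 9 10 11

Derivation:
Byte[0]=C2: 2-byte lead, need 1 cont bytes. acc=0x2
Byte[1]=85: continuation. acc=(acc<<6)|0x05=0x85
Completed: cp=U+0085 (starts at byte 0)
Byte[2]=F0: 4-byte lead, need 3 cont bytes. acc=0x0
Byte[3]=99: continuation. acc=(acc<<6)|0x19=0x19
Byte[4]=BE: continuation. acc=(acc<<6)|0x3E=0x67E
Byte[5]=A2: continuation. acc=(acc<<6)|0x22=0x19FA2
Completed: cp=U+19FA2 (starts at byte 2)
Byte[6]=C4: 2-byte lead, need 1 cont bytes. acc=0x4
Byte[7]=B1: continuation. acc=(acc<<6)|0x31=0x131
Completed: cp=U+0131 (starts at byte 6)
Byte[8]=75: 1-byte ASCII. cp=U+0075
Byte[9]=4F: 1-byte ASCII. cp=U+004F
Byte[10]=5C: 1-byte ASCII. cp=U+005C
Byte[11]=77: 1-byte ASCII. cp=U+0077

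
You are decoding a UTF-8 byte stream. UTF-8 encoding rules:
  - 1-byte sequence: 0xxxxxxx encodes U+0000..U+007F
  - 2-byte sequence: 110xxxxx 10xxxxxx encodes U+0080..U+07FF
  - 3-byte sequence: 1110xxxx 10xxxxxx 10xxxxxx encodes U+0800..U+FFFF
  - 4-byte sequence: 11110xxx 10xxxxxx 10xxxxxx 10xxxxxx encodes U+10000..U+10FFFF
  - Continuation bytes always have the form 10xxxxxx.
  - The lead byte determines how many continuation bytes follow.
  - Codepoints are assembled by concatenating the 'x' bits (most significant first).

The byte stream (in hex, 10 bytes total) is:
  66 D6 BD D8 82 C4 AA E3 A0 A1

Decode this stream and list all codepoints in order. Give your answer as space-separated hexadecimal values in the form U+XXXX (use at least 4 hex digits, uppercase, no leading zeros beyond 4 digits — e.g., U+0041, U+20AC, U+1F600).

Answer: U+0066 U+05BD U+0602 U+012A U+3821

Derivation:
Byte[0]=66: 1-byte ASCII. cp=U+0066
Byte[1]=D6: 2-byte lead, need 1 cont bytes. acc=0x16
Byte[2]=BD: continuation. acc=(acc<<6)|0x3D=0x5BD
Completed: cp=U+05BD (starts at byte 1)
Byte[3]=D8: 2-byte lead, need 1 cont bytes. acc=0x18
Byte[4]=82: continuation. acc=(acc<<6)|0x02=0x602
Completed: cp=U+0602 (starts at byte 3)
Byte[5]=C4: 2-byte lead, need 1 cont bytes. acc=0x4
Byte[6]=AA: continuation. acc=(acc<<6)|0x2A=0x12A
Completed: cp=U+012A (starts at byte 5)
Byte[7]=E3: 3-byte lead, need 2 cont bytes. acc=0x3
Byte[8]=A0: continuation. acc=(acc<<6)|0x20=0xE0
Byte[9]=A1: continuation. acc=(acc<<6)|0x21=0x3821
Completed: cp=U+3821 (starts at byte 7)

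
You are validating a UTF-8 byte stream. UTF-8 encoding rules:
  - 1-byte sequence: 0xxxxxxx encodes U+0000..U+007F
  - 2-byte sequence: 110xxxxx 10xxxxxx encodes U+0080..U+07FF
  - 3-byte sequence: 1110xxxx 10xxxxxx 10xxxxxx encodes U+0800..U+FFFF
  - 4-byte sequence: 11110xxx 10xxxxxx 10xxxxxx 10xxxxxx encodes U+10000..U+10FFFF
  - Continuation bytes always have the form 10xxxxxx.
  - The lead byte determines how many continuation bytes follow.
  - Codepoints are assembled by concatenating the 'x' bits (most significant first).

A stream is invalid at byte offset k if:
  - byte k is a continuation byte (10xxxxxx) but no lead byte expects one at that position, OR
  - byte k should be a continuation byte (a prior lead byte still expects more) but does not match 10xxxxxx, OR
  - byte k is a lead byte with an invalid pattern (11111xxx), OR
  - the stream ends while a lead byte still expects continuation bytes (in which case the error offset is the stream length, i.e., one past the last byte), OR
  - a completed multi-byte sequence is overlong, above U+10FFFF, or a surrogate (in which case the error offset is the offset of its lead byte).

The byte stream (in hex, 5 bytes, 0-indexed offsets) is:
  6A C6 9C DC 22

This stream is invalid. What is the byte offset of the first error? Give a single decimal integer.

Byte[0]=6A: 1-byte ASCII. cp=U+006A
Byte[1]=C6: 2-byte lead, need 1 cont bytes. acc=0x6
Byte[2]=9C: continuation. acc=(acc<<6)|0x1C=0x19C
Completed: cp=U+019C (starts at byte 1)
Byte[3]=DC: 2-byte lead, need 1 cont bytes. acc=0x1C
Byte[4]=22: expected 10xxxxxx continuation. INVALID

Answer: 4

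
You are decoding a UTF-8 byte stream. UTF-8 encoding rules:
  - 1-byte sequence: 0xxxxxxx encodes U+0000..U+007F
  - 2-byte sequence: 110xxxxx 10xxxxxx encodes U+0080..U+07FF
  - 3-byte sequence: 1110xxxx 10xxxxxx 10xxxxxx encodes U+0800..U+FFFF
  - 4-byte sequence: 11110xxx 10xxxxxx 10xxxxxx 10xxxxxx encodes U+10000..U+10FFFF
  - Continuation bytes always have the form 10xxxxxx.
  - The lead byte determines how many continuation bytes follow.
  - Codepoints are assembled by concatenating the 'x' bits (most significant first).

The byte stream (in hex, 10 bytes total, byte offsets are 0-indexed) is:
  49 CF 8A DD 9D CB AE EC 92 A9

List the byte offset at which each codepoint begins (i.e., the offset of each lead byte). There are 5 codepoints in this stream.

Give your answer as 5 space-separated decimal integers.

Answer: 0 1 3 5 7

Derivation:
Byte[0]=49: 1-byte ASCII. cp=U+0049
Byte[1]=CF: 2-byte lead, need 1 cont bytes. acc=0xF
Byte[2]=8A: continuation. acc=(acc<<6)|0x0A=0x3CA
Completed: cp=U+03CA (starts at byte 1)
Byte[3]=DD: 2-byte lead, need 1 cont bytes. acc=0x1D
Byte[4]=9D: continuation. acc=(acc<<6)|0x1D=0x75D
Completed: cp=U+075D (starts at byte 3)
Byte[5]=CB: 2-byte lead, need 1 cont bytes. acc=0xB
Byte[6]=AE: continuation. acc=(acc<<6)|0x2E=0x2EE
Completed: cp=U+02EE (starts at byte 5)
Byte[7]=EC: 3-byte lead, need 2 cont bytes. acc=0xC
Byte[8]=92: continuation. acc=(acc<<6)|0x12=0x312
Byte[9]=A9: continuation. acc=(acc<<6)|0x29=0xC4A9
Completed: cp=U+C4A9 (starts at byte 7)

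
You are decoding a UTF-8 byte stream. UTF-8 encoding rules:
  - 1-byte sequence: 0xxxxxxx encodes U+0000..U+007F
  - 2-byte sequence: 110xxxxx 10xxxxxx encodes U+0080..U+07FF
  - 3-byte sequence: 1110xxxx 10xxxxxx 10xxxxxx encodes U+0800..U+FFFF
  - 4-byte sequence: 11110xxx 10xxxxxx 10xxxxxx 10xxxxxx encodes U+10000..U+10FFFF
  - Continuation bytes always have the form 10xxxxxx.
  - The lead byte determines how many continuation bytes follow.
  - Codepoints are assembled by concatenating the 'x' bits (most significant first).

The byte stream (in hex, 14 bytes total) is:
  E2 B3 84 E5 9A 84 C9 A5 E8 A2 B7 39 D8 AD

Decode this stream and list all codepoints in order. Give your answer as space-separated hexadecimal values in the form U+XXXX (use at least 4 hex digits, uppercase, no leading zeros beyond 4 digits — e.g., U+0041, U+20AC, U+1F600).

Answer: U+2CC4 U+5684 U+0265 U+88B7 U+0039 U+062D

Derivation:
Byte[0]=E2: 3-byte lead, need 2 cont bytes. acc=0x2
Byte[1]=B3: continuation. acc=(acc<<6)|0x33=0xB3
Byte[2]=84: continuation. acc=(acc<<6)|0x04=0x2CC4
Completed: cp=U+2CC4 (starts at byte 0)
Byte[3]=E5: 3-byte lead, need 2 cont bytes. acc=0x5
Byte[4]=9A: continuation. acc=(acc<<6)|0x1A=0x15A
Byte[5]=84: continuation. acc=(acc<<6)|0x04=0x5684
Completed: cp=U+5684 (starts at byte 3)
Byte[6]=C9: 2-byte lead, need 1 cont bytes. acc=0x9
Byte[7]=A5: continuation. acc=(acc<<6)|0x25=0x265
Completed: cp=U+0265 (starts at byte 6)
Byte[8]=E8: 3-byte lead, need 2 cont bytes. acc=0x8
Byte[9]=A2: continuation. acc=(acc<<6)|0x22=0x222
Byte[10]=B7: continuation. acc=(acc<<6)|0x37=0x88B7
Completed: cp=U+88B7 (starts at byte 8)
Byte[11]=39: 1-byte ASCII. cp=U+0039
Byte[12]=D8: 2-byte lead, need 1 cont bytes. acc=0x18
Byte[13]=AD: continuation. acc=(acc<<6)|0x2D=0x62D
Completed: cp=U+062D (starts at byte 12)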